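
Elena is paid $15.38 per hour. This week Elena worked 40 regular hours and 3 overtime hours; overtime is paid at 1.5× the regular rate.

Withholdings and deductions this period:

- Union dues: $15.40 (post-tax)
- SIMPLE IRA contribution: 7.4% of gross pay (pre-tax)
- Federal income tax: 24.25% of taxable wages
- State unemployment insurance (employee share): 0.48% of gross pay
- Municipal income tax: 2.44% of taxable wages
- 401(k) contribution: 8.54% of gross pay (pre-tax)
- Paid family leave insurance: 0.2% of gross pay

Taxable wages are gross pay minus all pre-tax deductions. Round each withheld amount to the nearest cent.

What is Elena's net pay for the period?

$401.70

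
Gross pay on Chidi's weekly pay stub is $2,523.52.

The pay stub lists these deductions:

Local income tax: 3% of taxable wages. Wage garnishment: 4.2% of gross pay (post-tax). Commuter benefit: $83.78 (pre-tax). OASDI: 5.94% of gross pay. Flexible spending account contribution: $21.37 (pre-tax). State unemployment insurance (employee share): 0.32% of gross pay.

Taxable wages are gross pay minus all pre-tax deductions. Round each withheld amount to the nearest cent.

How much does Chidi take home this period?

$2,081.85

Flexible spending account contribution: $21.37
Commuter benefit: $83.78
Pre-tax total = $21.37 + $83.78 = $105.15
Taxable wages = $2,523.52 − $105.15 = $2,418.37
Local income tax: $2,418.37 × 0.03 = $72.55
OASDI: $2,523.52 × 0.0594 = $149.90
State unemployment insurance (employee share): $2,523.52 × 0.0032 = $8.08
Wage garnishment: $2,523.52 × 0.042 = $105.99
Total deductions = $21.37 + $83.78 + $72.55 + $149.90 + $8.08 + $105.99 = $441.67
Net pay = $2,523.52 − $441.67 = $2,081.85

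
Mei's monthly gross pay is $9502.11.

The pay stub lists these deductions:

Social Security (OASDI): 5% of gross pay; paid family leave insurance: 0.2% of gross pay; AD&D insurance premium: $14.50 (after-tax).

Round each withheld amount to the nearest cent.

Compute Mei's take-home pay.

$8993.50

Paid family leave insurance: $9502.11 × 0.002 = $19.00
Social Security (OASDI): $9502.11 × 0.05 = $475.11
AD&D insurance premium: $14.50
Total deductions = $19.00 + $475.11 + $14.50 = $508.61
Net pay = $9502.11 − $508.61 = $8993.50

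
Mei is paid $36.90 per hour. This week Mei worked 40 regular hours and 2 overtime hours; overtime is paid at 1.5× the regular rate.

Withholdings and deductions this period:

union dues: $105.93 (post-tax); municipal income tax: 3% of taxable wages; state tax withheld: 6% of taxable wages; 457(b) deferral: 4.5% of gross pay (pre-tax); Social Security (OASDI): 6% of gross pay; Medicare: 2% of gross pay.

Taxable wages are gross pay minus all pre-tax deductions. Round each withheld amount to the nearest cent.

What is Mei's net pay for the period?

$1146.06

Regular pay: 40 × $36.90 = $1476.00
Overtime pay: 2 × $36.90 × 1.5 = $110.70
Gross pay = $1476.00 + $110.70 = $1586.70
457(b) deferral: $1586.70 × 0.045 = $71.40
Taxable wages = $1586.70 − $71.40 = $1515.30
Municipal income tax: $1515.30 × 0.03 = $45.46
State tax withheld: $1515.30 × 0.06 = $90.92
Medicare: $1586.70 × 0.02 = $31.73
Social Security (OASDI): $1586.70 × 0.06 = $95.20
Union dues: $105.93
Total deductions = $71.40 + $45.46 + $90.92 + $31.73 + $95.20 + $105.93 = $440.64
Net pay = $1586.70 − $440.64 = $1146.06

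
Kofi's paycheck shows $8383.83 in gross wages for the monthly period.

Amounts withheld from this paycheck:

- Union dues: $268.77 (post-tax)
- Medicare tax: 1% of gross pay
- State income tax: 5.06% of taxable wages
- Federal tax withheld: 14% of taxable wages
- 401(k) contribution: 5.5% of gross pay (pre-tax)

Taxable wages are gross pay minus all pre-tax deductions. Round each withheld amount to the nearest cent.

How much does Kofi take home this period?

401(k) contribution: $8383.83 × 0.055 = $461.11
Taxable wages = $8383.83 − $461.11 = $7922.72
Federal tax withheld: $7922.72 × 0.14 = $1109.18
State income tax: $7922.72 × 0.0506 = $400.89
Medicare tax: $8383.83 × 0.01 = $83.84
Union dues: $268.77
Total deductions = $461.11 + $1109.18 + $400.89 + $83.84 + $268.77 = $2323.79
Net pay = $8383.83 − $2323.79 = $6060.04

$6060.04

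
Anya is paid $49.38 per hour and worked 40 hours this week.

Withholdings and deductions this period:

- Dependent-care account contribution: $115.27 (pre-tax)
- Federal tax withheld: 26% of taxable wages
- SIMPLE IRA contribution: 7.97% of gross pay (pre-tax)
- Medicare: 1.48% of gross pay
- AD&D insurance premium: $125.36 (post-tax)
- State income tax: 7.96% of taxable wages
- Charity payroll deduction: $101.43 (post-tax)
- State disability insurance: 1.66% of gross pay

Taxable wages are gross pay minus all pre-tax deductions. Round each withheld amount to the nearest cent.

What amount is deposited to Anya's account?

$835.53

Gross pay: 40 × $49.38 = $1,975.20
Dependent-care account contribution: $115.27
SIMPLE IRA contribution: $1,975.20 × 0.0797 = $157.42
Pre-tax total = $115.27 + $157.42 = $272.69
Taxable wages = $1,975.20 − $272.69 = $1,702.51
State income tax: $1,702.51 × 0.0796 = $135.52
Federal tax withheld: $1,702.51 × 0.26 = $442.65
State disability insurance: $1,975.20 × 0.0166 = $32.79
Medicare: $1,975.20 × 0.0148 = $29.23
AD&D insurance premium: $125.36
Charity payroll deduction: $101.43
Total deductions = $115.27 + $157.42 + $135.52 + $442.65 + $32.79 + $29.23 + $125.36 + $101.43 = $1,139.67
Net pay = $1,975.20 − $1,139.67 = $835.53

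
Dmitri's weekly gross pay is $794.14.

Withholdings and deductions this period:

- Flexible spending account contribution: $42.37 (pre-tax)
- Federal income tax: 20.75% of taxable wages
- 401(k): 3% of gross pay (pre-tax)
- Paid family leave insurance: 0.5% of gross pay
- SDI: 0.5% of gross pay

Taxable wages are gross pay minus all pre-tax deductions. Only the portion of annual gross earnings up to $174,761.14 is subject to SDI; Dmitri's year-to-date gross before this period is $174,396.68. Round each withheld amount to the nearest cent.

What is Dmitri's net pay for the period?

$571.11

401(k): $794.14 × 0.03 = $23.82
Flexible spending account contribution: $42.37
Pre-tax total = $23.82 + $42.37 = $66.19
Taxable wages = $794.14 − $66.19 = $727.95
Federal income tax: $727.95 × 0.2075 = $151.05
Paid family leave insurance: $794.14 × 0.005 = $3.97
SDI: only $174,761.14 − $174,396.68 = $364.46 of this check is subject → $364.46 × 0.005 = $1.82
Total deductions = $23.82 + $42.37 + $151.05 + $3.97 + $1.82 = $223.03
Net pay = $794.14 − $223.03 = $571.11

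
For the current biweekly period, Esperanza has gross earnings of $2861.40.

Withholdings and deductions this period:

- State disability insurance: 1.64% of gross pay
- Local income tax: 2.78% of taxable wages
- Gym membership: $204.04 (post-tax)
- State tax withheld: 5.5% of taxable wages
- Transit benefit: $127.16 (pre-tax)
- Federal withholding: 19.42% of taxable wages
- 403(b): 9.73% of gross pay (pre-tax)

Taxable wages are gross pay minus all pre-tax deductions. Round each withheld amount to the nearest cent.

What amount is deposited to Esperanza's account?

403(b): $2861.40 × 0.0973 = $278.41
Transit benefit: $127.16
Pre-tax total = $278.41 + $127.16 = $405.57
Taxable wages = $2861.40 − $405.57 = $2455.83
State tax withheld: $2455.83 × 0.055 = $135.07
Local income tax: $2455.83 × 0.0278 = $68.27
Federal withholding: $2455.83 × 0.1942 = $476.92
State disability insurance: $2861.40 × 0.0164 = $46.93
Gym membership: $204.04
Total deductions = $278.41 + $127.16 + $135.07 + $68.27 + $476.92 + $46.93 + $204.04 = $1336.80
Net pay = $2861.40 − $1336.80 = $1524.60

$1524.60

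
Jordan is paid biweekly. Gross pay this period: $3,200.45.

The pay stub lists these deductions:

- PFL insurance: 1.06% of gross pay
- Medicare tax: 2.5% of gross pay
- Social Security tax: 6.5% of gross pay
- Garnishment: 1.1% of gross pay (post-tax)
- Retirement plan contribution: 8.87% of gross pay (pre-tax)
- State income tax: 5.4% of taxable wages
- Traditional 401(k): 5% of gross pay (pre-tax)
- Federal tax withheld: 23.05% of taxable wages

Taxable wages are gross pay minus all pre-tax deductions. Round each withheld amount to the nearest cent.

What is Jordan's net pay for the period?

Traditional 401(k): $3,200.45 × 0.05 = $160.02
Retirement plan contribution: $3,200.45 × 0.0887 = $283.88
Pre-tax total = $160.02 + $283.88 = $443.90
Taxable wages = $3,200.45 − $443.90 = $2,756.55
State income tax: $2,756.55 × 0.054 = $148.85
Federal tax withheld: $2,756.55 × 0.2305 = $635.38
PFL insurance: $3,200.45 × 0.0106 = $33.92
Social Security tax: $3,200.45 × 0.065 = $208.03
Medicare tax: $3,200.45 × 0.025 = $80.01
Garnishment: $3,200.45 × 0.011 = $35.20
Total deductions = $160.02 + $283.88 + $148.85 + $635.38 + $33.92 + $208.03 + $80.01 + $35.20 = $1,585.29
Net pay = $3,200.45 − $1,585.29 = $1,615.16

$1,615.16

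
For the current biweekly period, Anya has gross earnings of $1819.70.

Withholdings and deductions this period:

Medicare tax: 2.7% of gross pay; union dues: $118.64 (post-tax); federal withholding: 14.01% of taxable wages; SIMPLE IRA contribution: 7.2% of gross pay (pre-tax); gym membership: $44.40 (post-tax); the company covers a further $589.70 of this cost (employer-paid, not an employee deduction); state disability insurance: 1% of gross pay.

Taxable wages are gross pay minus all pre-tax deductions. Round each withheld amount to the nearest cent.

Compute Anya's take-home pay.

SIMPLE IRA contribution: $1819.70 × 0.072 = $131.02
Taxable wages = $1819.70 − $131.02 = $1688.68
Federal withholding: $1688.68 × 0.1401 = $236.58
Medicare tax: $1819.70 × 0.027 = $49.13
State disability insurance: $1819.70 × 0.01 = $18.20
Union dues: $118.64
Gym membership: $44.40
(Employer's $589.70 toward gym membership is not withheld from the employee.)
Total deductions = $131.02 + $236.58 + $49.13 + $18.20 + $118.64 + $44.40 = $597.97
Net pay = $1819.70 − $597.97 = $1221.73

$1221.73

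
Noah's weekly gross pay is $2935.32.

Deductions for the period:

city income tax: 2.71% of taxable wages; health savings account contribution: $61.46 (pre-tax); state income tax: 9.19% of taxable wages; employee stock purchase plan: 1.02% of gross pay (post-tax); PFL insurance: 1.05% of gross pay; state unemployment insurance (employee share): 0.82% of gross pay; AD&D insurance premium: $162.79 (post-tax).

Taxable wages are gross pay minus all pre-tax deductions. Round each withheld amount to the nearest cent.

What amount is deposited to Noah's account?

$2284.25

Health savings account contribution: $61.46
Taxable wages = $2935.32 − $61.46 = $2873.86
City income tax: $2873.86 × 0.0271 = $77.88
State income tax: $2873.86 × 0.0919 = $264.11
State unemployment insurance (employee share): $2935.32 × 0.0082 = $24.07
PFL insurance: $2935.32 × 0.0105 = $30.82
Employee stock purchase plan: $2935.32 × 0.0102 = $29.94
AD&D insurance premium: $162.79
Total deductions = $61.46 + $77.88 + $264.11 + $24.07 + $30.82 + $29.94 + $162.79 = $651.07
Net pay = $2935.32 − $651.07 = $2284.25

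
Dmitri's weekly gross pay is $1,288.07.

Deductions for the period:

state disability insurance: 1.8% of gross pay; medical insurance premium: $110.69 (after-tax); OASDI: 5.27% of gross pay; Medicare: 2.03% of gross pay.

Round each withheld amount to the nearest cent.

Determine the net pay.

$1,060.16

OASDI: $1,288.07 × 0.0527 = $67.88
Medicare: $1,288.07 × 0.0203 = $26.15
State disability insurance: $1,288.07 × 0.018 = $23.19
Medical insurance premium: $110.69
Total deductions = $67.88 + $26.15 + $23.19 + $110.69 = $227.91
Net pay = $1,288.07 − $227.91 = $1,060.16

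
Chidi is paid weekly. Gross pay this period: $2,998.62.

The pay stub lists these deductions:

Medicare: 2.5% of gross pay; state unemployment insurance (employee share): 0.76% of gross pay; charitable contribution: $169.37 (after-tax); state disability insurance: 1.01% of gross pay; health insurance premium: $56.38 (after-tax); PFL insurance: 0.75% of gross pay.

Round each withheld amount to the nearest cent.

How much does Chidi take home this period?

State disability insurance: $2,998.62 × 0.0101 = $30.29
Medicare: $2,998.62 × 0.025 = $74.97
PFL insurance: $2,998.62 × 0.0075 = $22.49
State unemployment insurance (employee share): $2,998.62 × 0.0076 = $22.79
Health insurance premium: $56.38
Charitable contribution: $169.37
Total deductions = $30.29 + $74.97 + $22.49 + $22.79 + $56.38 + $169.37 = $376.29
Net pay = $2,998.62 − $376.29 = $2,622.33

$2,622.33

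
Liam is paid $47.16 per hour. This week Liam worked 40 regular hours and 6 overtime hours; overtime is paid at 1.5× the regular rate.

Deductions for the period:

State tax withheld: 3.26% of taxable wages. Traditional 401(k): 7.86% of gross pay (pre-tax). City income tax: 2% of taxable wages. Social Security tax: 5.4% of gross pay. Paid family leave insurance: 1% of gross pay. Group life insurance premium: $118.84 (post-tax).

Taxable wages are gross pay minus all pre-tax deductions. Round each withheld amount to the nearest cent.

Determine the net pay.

Regular pay: 40 × $47.16 = $1886.40
Overtime pay: 6 × $47.16 × 1.5 = $424.44
Gross pay = $1886.40 + $424.44 = $2310.84
Traditional 401(k): $2310.84 × 0.0786 = $181.63
Taxable wages = $2310.84 − $181.63 = $2129.21
City income tax: $2129.21 × 0.02 = $42.58
State tax withheld: $2129.21 × 0.0326 = $69.41
Paid family leave insurance: $2310.84 × 0.01 = $23.11
Social Security tax: $2310.84 × 0.054 = $124.79
Group life insurance premium: $118.84
Total deductions = $181.63 + $42.58 + $69.41 + $23.11 + $124.79 + $118.84 = $560.36
Net pay = $2310.84 − $560.36 = $1750.48

$1750.48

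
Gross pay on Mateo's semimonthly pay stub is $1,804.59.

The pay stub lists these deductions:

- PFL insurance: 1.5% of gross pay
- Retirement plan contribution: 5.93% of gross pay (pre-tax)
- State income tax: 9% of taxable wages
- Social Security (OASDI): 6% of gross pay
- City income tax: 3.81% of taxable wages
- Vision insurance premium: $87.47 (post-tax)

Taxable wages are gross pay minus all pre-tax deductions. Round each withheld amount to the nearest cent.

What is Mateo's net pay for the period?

$1,257.30

Retirement plan contribution: $1,804.59 × 0.0593 = $107.01
Taxable wages = $1,804.59 − $107.01 = $1,697.58
State income tax: $1,697.58 × 0.09 = $152.78
City income tax: $1,697.58 × 0.0381 = $64.68
PFL insurance: $1,804.59 × 0.015 = $27.07
Social Security (OASDI): $1,804.59 × 0.06 = $108.28
Vision insurance premium: $87.47
Total deductions = $107.01 + $152.78 + $64.68 + $27.07 + $108.28 + $87.47 = $547.29
Net pay = $1,804.59 − $547.29 = $1,257.30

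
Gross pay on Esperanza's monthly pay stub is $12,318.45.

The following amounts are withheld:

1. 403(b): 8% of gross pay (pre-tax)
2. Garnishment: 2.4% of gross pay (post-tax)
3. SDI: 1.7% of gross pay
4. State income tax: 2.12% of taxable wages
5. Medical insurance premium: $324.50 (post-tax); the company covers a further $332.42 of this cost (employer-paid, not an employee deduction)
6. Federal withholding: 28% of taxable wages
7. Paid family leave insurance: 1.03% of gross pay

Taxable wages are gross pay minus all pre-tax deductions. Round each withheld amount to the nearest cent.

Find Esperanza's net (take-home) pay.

$6,963.05

403(b): $12,318.45 × 0.08 = $985.48
Taxable wages = $12,318.45 − $985.48 = $11,332.97
State income tax: $11,332.97 × 0.0212 = $240.26
Federal withholding: $11,332.97 × 0.28 = $3,173.23
SDI: $12,318.45 × 0.017 = $209.41
Paid family leave insurance: $12,318.45 × 0.0103 = $126.88
Medical insurance premium: $324.50
Garnishment: $12,318.45 × 0.024 = $295.64
(Employer's $332.42 toward medical insurance premium is not withheld from the employee.)
Total deductions = $985.48 + $240.26 + $3,173.23 + $209.41 + $126.88 + $324.50 + $295.64 = $5,355.40
Net pay = $12,318.45 − $5,355.40 = $6,963.05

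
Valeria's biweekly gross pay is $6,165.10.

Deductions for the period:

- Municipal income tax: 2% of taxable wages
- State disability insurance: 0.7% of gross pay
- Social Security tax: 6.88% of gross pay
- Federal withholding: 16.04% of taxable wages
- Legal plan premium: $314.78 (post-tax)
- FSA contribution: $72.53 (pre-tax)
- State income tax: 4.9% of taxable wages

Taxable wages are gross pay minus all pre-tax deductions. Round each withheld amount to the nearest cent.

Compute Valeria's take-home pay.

FSA contribution: $72.53
Taxable wages = $6,165.10 − $72.53 = $6,092.57
State income tax: $6,092.57 × 0.049 = $298.54
Municipal income tax: $6,092.57 × 0.02 = $121.85
Federal withholding: $6,092.57 × 0.1604 = $977.25
State disability insurance: $6,165.10 × 0.007 = $43.16
Social Security tax: $6,165.10 × 0.0688 = $424.16
Legal plan premium: $314.78
Total deductions = $72.53 + $298.54 + $121.85 + $977.25 + $43.16 + $424.16 + $314.78 = $2,252.27
Net pay = $6,165.10 − $2,252.27 = $3,912.83

$3,912.83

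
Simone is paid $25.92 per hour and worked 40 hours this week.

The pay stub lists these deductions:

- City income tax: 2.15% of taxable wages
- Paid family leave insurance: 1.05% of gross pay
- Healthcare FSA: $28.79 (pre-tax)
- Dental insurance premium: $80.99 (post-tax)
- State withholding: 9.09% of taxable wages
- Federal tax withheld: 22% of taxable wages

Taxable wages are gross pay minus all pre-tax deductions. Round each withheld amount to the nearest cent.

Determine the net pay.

$581.07

Gross pay: 40 × $25.92 = $1036.80
Healthcare FSA: $28.79
Taxable wages = $1036.80 − $28.79 = $1008.01
City income tax: $1008.01 × 0.0215 = $21.67
Federal tax withheld: $1008.01 × 0.22 = $221.76
State withholding: $1008.01 × 0.0909 = $91.63
Paid family leave insurance: $1036.80 × 0.0105 = $10.89
Dental insurance premium: $80.99
Total deductions = $28.79 + $21.67 + $221.76 + $91.63 + $10.89 + $80.99 = $455.73
Net pay = $1036.80 − $455.73 = $581.07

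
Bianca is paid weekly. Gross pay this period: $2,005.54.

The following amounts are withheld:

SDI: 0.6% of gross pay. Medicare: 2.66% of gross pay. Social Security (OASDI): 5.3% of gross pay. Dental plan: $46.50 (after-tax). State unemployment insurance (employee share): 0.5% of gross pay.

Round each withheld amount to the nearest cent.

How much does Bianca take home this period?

$1,777.34

State unemployment insurance (employee share): $2,005.54 × 0.005 = $10.03
Medicare: $2,005.54 × 0.0266 = $53.35
SDI: $2,005.54 × 0.006 = $12.03
Social Security (OASDI): $2,005.54 × 0.053 = $106.29
Dental plan: $46.50
Total deductions = $10.03 + $53.35 + $12.03 + $106.29 + $46.50 = $228.20
Net pay = $2,005.54 − $228.20 = $1,777.34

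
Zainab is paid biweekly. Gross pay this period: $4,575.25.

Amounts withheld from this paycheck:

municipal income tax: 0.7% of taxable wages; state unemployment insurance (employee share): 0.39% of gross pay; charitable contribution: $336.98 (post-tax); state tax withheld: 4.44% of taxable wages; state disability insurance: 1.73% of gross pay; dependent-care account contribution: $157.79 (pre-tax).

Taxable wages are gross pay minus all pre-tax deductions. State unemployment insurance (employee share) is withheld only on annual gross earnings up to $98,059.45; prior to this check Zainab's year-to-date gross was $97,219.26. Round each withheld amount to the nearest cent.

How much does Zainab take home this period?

$3,770.99

Dependent-care account contribution: $157.79
Taxable wages = $4,575.25 − $157.79 = $4,417.46
State tax withheld: $4,417.46 × 0.0444 = $196.14
Municipal income tax: $4,417.46 × 0.007 = $30.92
State unemployment insurance (employee share): only $98,059.45 − $97,219.26 = $840.19 of this check is subject → $840.19 × 0.0039 = $3.28
State disability insurance: $4,575.25 × 0.0173 = $79.15
Charitable contribution: $336.98
Total deductions = $157.79 + $196.14 + $30.92 + $3.28 + $79.15 + $336.98 = $804.26
Net pay = $4,575.25 − $804.26 = $3,770.99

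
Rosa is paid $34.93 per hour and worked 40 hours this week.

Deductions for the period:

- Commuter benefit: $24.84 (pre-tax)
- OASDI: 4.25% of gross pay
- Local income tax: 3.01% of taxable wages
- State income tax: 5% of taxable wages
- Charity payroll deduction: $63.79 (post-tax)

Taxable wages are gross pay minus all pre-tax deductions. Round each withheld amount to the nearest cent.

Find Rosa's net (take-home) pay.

Gross pay: 40 × $34.93 = $1,397.20
Commuter benefit: $24.84
Taxable wages = $1,397.20 − $24.84 = $1,372.36
State income tax: $1,372.36 × 0.05 = $68.62
Local income tax: $1,372.36 × 0.0301 = $41.31
OASDI: $1,397.20 × 0.0425 = $59.38
Charity payroll deduction: $63.79
Total deductions = $24.84 + $68.62 + $41.31 + $59.38 + $63.79 = $257.94
Net pay = $1,397.20 − $257.94 = $1,139.26

$1,139.26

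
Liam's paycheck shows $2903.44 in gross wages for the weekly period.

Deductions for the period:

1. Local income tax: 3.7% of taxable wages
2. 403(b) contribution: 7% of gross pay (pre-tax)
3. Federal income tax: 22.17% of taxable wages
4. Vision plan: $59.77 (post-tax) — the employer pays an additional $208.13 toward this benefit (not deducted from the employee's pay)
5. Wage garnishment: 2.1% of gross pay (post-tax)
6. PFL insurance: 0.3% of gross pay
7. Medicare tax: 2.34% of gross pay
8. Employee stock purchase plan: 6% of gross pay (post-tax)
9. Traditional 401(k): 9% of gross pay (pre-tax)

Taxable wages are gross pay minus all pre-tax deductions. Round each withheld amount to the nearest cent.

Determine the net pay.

403(b) contribution: $2903.44 × 0.07 = $203.24
Traditional 401(k): $2903.44 × 0.09 = $261.31
Pre-tax total = $203.24 + $261.31 = $464.55
Taxable wages = $2903.44 − $464.55 = $2438.89
Local income tax: $2438.89 × 0.037 = $90.24
Federal income tax: $2438.89 × 0.2217 = $540.70
PFL insurance: $2903.44 × 0.003 = $8.71
Medicare tax: $2903.44 × 0.0234 = $67.94
Employee stock purchase plan: $2903.44 × 0.06 = $174.21
Vision plan: $59.77
Wage garnishment: $2903.44 × 0.021 = $60.97
(Employer's $208.13 toward vision plan is not withheld from the employee.)
Total deductions = $203.24 + $261.31 + $90.24 + $540.70 + $8.71 + $67.94 + $174.21 + $59.77 + $60.97 = $1467.09
Net pay = $2903.44 − $1467.09 = $1436.35

$1436.35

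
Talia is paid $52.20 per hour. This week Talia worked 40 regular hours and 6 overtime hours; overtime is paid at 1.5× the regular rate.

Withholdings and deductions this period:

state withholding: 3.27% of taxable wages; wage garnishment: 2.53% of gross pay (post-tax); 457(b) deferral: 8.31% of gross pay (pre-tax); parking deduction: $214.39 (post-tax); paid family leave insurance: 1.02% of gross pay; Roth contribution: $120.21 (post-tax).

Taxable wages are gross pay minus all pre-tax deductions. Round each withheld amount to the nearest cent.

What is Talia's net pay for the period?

$1843.16

Regular pay: 40 × $52.20 = $2088.00
Overtime pay: 6 × $52.20 × 1.5 = $469.80
Gross pay = $2088.00 + $469.80 = $2557.80
457(b) deferral: $2557.80 × 0.0831 = $212.55
Taxable wages = $2557.80 − $212.55 = $2345.25
State withholding: $2345.25 × 0.0327 = $76.69
Paid family leave insurance: $2557.80 × 0.0102 = $26.09
Roth contribution: $120.21
Wage garnishment: $2557.80 × 0.0253 = $64.71
Parking deduction: $214.39
Total deductions = $212.55 + $76.69 + $26.09 + $120.21 + $64.71 + $214.39 = $714.64
Net pay = $2557.80 − $714.64 = $1843.16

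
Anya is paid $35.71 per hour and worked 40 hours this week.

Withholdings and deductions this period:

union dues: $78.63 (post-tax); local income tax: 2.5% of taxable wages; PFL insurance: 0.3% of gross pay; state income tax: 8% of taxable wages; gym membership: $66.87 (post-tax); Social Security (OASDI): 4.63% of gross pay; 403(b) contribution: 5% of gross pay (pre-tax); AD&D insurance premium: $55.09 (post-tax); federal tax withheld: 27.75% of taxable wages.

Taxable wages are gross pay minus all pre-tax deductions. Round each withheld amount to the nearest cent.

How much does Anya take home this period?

$566.93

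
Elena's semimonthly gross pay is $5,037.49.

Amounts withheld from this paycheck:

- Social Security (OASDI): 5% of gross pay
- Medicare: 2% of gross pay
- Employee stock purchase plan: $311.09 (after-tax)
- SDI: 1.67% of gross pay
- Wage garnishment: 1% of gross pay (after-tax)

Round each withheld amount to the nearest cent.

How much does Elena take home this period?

SDI: $5,037.49 × 0.0167 = $84.13
Medicare: $5,037.49 × 0.02 = $100.75
Social Security (OASDI): $5,037.49 × 0.05 = $251.87
Wage garnishment: $5,037.49 × 0.01 = $50.37
Employee stock purchase plan: $311.09
Total deductions = $84.13 + $100.75 + $251.87 + $50.37 + $311.09 = $798.21
Net pay = $5,037.49 − $798.21 = $4,239.28

$4,239.28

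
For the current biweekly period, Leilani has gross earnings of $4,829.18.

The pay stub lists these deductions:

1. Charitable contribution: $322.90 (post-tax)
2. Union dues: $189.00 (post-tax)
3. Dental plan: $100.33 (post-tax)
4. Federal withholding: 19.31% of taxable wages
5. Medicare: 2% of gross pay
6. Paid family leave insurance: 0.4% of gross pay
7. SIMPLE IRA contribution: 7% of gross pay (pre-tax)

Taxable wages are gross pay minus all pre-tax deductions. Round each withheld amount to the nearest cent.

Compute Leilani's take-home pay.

$2,895.77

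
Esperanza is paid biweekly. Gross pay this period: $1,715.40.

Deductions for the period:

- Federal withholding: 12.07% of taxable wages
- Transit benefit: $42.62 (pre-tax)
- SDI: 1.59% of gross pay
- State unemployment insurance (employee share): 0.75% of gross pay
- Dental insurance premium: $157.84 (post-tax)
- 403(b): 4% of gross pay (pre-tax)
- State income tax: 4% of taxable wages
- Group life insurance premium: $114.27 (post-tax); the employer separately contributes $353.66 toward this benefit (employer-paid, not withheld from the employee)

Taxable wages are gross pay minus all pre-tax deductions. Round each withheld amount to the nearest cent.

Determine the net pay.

403(b): $1,715.40 × 0.04 = $68.62
Transit benefit: $42.62
Pre-tax total = $68.62 + $42.62 = $111.24
Taxable wages = $1,715.40 − $111.24 = $1,604.16
State income tax: $1,604.16 × 0.04 = $64.17
Federal withholding: $1,604.16 × 0.1207 = $193.62
SDI: $1,715.40 × 0.0159 = $27.27
State unemployment insurance (employee share): $1,715.40 × 0.0075 = $12.87
Group life insurance premium: $114.27
Dental insurance premium: $157.84
(Employer's $353.66 toward group life insurance premium is not withheld from the employee.)
Total deductions = $68.62 + $42.62 + $64.17 + $193.62 + $27.27 + $12.87 + $114.27 + $157.84 = $681.28
Net pay = $1,715.40 − $681.28 = $1,034.12

$1,034.12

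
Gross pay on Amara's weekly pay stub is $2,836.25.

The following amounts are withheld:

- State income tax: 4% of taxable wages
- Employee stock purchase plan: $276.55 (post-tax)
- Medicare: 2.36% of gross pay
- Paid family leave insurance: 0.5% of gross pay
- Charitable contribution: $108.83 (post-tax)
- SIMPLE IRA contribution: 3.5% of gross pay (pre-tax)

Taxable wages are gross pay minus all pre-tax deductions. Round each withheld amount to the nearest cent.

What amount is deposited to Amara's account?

SIMPLE IRA contribution: $2,836.25 × 0.035 = $99.27
Taxable wages = $2,836.25 − $99.27 = $2,736.98
State income tax: $2,736.98 × 0.04 = $109.48
Medicare: $2,836.25 × 0.0236 = $66.94
Paid family leave insurance: $2,836.25 × 0.005 = $14.18
Employee stock purchase plan: $276.55
Charitable contribution: $108.83
Total deductions = $99.27 + $109.48 + $66.94 + $14.18 + $276.55 + $108.83 = $675.25
Net pay = $2,836.25 − $675.25 = $2,161.00

$2,161.00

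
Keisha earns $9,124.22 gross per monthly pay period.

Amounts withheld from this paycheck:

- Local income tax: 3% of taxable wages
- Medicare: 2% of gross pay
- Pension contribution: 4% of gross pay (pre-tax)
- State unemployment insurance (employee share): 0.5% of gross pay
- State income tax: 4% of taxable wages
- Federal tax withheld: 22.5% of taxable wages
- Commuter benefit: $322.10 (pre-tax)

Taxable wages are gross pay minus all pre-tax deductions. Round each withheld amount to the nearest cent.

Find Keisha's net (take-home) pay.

$5,720.09

Pension contribution: $9,124.22 × 0.04 = $364.97
Commuter benefit: $322.10
Pre-tax total = $364.97 + $322.10 = $687.07
Taxable wages = $9,124.22 − $687.07 = $8,437.15
Federal tax withheld: $8,437.15 × 0.225 = $1,898.36
Local income tax: $8,437.15 × 0.03 = $253.11
State income tax: $8,437.15 × 0.04 = $337.49
State unemployment insurance (employee share): $9,124.22 × 0.005 = $45.62
Medicare: $9,124.22 × 0.02 = $182.48
Total deductions = $364.97 + $322.10 + $1,898.36 + $253.11 + $337.49 + $45.62 + $182.48 = $3,404.13
Net pay = $9,124.22 − $3,404.13 = $5,720.09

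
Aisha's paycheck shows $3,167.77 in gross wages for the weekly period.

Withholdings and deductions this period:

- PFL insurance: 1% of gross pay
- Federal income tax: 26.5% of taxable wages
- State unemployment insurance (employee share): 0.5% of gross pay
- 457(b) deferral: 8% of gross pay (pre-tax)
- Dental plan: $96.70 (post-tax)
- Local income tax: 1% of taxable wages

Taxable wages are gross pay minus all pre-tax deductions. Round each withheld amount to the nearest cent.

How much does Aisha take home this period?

457(b) deferral: $3,167.77 × 0.08 = $253.42
Taxable wages = $3,167.77 − $253.42 = $2,914.35
Federal income tax: $2,914.35 × 0.265 = $772.30
Local income tax: $2,914.35 × 0.01 = $29.14
State unemployment insurance (employee share): $3,167.77 × 0.005 = $15.84
PFL insurance: $3,167.77 × 0.01 = $31.68
Dental plan: $96.70
Total deductions = $253.42 + $772.30 + $29.14 + $15.84 + $31.68 + $96.70 = $1,199.08
Net pay = $3,167.77 − $1,199.08 = $1,968.69

$1,968.69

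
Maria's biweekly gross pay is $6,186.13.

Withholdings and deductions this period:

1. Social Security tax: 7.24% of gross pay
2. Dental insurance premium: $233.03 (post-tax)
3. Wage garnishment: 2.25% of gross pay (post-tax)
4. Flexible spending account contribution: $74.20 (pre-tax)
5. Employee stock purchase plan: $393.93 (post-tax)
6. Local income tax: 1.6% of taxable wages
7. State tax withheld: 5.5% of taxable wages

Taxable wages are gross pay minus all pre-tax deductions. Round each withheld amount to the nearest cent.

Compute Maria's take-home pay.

$4,463.95

Flexible spending account contribution: $74.20
Taxable wages = $6,186.13 − $74.20 = $6,111.93
State tax withheld: $6,111.93 × 0.055 = $336.16
Local income tax: $6,111.93 × 0.016 = $97.79
Social Security tax: $6,186.13 × 0.0724 = $447.88
Dental insurance premium: $233.03
Wage garnishment: $6,186.13 × 0.0225 = $139.19
Employee stock purchase plan: $393.93
Total deductions = $74.20 + $336.16 + $97.79 + $447.88 + $233.03 + $139.19 + $393.93 = $1,722.18
Net pay = $6,186.13 − $1,722.18 = $4,463.95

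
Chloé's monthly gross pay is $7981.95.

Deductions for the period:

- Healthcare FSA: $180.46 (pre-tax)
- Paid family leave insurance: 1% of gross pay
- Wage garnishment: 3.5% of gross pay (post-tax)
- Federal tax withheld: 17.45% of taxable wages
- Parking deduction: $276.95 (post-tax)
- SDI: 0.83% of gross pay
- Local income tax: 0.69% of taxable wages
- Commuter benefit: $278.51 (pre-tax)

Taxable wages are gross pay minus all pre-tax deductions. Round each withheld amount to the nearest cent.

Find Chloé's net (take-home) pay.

Healthcare FSA: $180.46
Commuter benefit: $278.51
Pre-tax total = $180.46 + $278.51 = $458.97
Taxable wages = $7981.95 − $458.97 = $7522.98
Federal tax withheld: $7522.98 × 0.1745 = $1312.76
Local income tax: $7522.98 × 0.0069 = $51.91
SDI: $7981.95 × 0.0083 = $66.25
Paid family leave insurance: $7981.95 × 0.01 = $79.82
Parking deduction: $276.95
Wage garnishment: $7981.95 × 0.035 = $279.37
Total deductions = $180.46 + $278.51 + $1312.76 + $51.91 + $66.25 + $79.82 + $276.95 + $279.37 = $2526.03
Net pay = $7981.95 − $2526.03 = $5455.92

$5455.92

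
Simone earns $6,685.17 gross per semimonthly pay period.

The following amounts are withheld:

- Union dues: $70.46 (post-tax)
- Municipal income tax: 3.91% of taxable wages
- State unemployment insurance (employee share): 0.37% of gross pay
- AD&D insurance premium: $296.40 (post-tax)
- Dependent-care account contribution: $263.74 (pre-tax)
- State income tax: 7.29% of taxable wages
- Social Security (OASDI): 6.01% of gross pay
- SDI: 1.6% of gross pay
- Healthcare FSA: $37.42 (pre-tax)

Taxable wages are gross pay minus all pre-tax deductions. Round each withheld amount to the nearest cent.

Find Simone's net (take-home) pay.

$4,768.67

Dependent-care account contribution: $263.74
Healthcare FSA: $37.42
Pre-tax total = $263.74 + $37.42 = $301.16
Taxable wages = $6,685.17 − $301.16 = $6,384.01
State income tax: $6,384.01 × 0.0729 = $465.39
Municipal income tax: $6,384.01 × 0.0391 = $249.61
SDI: $6,685.17 × 0.016 = $106.96
Social Security (OASDI): $6,685.17 × 0.0601 = $401.78
State unemployment insurance (employee share): $6,685.17 × 0.0037 = $24.74
Union dues: $70.46
AD&D insurance premium: $296.40
Total deductions = $263.74 + $37.42 + $465.39 + $249.61 + $106.96 + $401.78 + $24.74 + $70.46 + $296.40 = $1,916.50
Net pay = $6,685.17 − $1,916.50 = $4,768.67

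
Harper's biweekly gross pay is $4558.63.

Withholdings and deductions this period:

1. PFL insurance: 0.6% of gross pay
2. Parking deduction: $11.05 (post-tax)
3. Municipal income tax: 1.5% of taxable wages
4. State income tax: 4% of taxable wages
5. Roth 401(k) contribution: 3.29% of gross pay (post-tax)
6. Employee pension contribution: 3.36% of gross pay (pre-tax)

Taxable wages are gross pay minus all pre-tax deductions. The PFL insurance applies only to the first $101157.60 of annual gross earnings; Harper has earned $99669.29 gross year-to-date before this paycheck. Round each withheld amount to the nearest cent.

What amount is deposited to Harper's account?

Employee pension contribution: $4558.63 × 0.0336 = $153.17
Taxable wages = $4558.63 − $153.17 = $4405.46
Municipal income tax: $4405.46 × 0.015 = $66.08
State income tax: $4405.46 × 0.04 = $176.22
PFL insurance: only $101157.60 − $99669.29 = $1488.31 of this check is subject → $1488.31 × 0.006 = $8.93
Roth 401(k) contribution: $4558.63 × 0.0329 = $149.98
Parking deduction: $11.05
Total deductions = $153.17 + $66.08 + $176.22 + $8.93 + $149.98 + $11.05 = $565.43
Net pay = $4558.63 − $565.43 = $3993.20

$3993.20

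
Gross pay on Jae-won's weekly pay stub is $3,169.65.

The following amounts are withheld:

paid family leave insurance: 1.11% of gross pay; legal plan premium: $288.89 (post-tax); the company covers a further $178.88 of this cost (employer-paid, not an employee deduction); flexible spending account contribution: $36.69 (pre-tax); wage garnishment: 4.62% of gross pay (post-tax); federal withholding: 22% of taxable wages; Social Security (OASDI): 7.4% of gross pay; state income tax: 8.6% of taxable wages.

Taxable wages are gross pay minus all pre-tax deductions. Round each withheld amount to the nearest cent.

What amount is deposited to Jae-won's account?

Flexible spending account contribution: $36.69
Taxable wages = $3,169.65 − $36.69 = $3,132.96
Federal withholding: $3,132.96 × 0.22 = $689.25
State income tax: $3,132.96 × 0.086 = $269.43
Social Security (OASDI): $3,169.65 × 0.074 = $234.55
Paid family leave insurance: $3,169.65 × 0.0111 = $35.18
Wage garnishment: $3,169.65 × 0.0462 = $146.44
Legal plan premium: $288.89
(Employer's $178.88 toward legal plan premium is not withheld from the employee.)
Total deductions = $36.69 + $689.25 + $269.43 + $234.55 + $35.18 + $146.44 + $288.89 = $1,700.43
Net pay = $3,169.65 − $1,700.43 = $1,469.22

$1,469.22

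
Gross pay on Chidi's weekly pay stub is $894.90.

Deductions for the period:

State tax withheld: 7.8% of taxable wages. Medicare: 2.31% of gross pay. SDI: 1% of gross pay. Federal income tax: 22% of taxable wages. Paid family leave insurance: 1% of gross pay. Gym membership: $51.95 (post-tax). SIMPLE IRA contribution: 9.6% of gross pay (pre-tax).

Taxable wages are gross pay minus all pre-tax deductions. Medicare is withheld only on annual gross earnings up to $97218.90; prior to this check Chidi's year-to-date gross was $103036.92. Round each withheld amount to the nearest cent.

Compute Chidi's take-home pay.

SIMPLE IRA contribution: $894.90 × 0.096 = $85.91
Taxable wages = $894.90 − $85.91 = $808.99
State tax withheld: $808.99 × 0.078 = $63.10
Federal income tax: $808.99 × 0.22 = $177.98
Paid family leave insurance: $894.90 × 0.01 = $8.95
Medicare: annual cap $97218.90 already reached (YTD $103036.92), so $0.00
SDI: $894.90 × 0.01 = $8.95
Gym membership: $51.95
Total deductions = $85.91 + $63.10 + $177.98 + $8.95 + $0.00 + $8.95 + $51.95 = $396.84
Net pay = $894.90 − $396.84 = $498.06

$498.06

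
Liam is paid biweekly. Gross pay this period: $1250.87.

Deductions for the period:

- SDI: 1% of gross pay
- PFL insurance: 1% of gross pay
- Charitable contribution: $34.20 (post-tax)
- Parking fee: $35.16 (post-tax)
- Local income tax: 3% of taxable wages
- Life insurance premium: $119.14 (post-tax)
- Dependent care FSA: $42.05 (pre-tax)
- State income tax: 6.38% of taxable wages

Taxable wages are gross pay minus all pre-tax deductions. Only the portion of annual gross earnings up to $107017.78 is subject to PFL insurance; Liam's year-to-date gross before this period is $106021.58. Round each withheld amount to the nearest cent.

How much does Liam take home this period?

Dependent care FSA: $42.05
Taxable wages = $1250.87 − $42.05 = $1208.82
State income tax: $1208.82 × 0.0638 = $77.12
Local income tax: $1208.82 × 0.03 = $36.26
SDI: $1250.87 × 0.01 = $12.51
PFL insurance: only $107017.78 − $106021.58 = $996.20 of this check is subject → $996.20 × 0.01 = $9.96
Parking fee: $35.16
Life insurance premium: $119.14
Charitable contribution: $34.20
Total deductions = $42.05 + $77.12 + $36.26 + $12.51 + $9.96 + $35.16 + $119.14 + $34.20 = $366.40
Net pay = $1250.87 − $366.40 = $884.47

$884.47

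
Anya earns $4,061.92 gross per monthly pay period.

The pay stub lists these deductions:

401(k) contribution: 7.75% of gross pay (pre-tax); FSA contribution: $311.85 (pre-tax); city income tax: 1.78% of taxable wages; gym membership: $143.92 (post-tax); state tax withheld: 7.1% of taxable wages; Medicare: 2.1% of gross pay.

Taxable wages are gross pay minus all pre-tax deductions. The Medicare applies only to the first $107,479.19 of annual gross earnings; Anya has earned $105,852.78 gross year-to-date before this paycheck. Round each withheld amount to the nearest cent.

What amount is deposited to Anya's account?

$2,952.15

FSA contribution: $311.85
401(k) contribution: $4,061.92 × 0.0775 = $314.80
Pre-tax total = $311.85 + $314.80 = $626.65
Taxable wages = $4,061.92 − $626.65 = $3,435.27
State tax withheld: $3,435.27 × 0.071 = $243.90
City income tax: $3,435.27 × 0.0178 = $61.15
Medicare: only $107,479.19 − $105,852.78 = $1,626.41 of this check is subject → $1,626.41 × 0.021 = $34.15
Gym membership: $143.92
Total deductions = $311.85 + $314.80 + $243.90 + $61.15 + $34.15 + $143.92 = $1,109.77
Net pay = $4,061.92 − $1,109.77 = $2,952.15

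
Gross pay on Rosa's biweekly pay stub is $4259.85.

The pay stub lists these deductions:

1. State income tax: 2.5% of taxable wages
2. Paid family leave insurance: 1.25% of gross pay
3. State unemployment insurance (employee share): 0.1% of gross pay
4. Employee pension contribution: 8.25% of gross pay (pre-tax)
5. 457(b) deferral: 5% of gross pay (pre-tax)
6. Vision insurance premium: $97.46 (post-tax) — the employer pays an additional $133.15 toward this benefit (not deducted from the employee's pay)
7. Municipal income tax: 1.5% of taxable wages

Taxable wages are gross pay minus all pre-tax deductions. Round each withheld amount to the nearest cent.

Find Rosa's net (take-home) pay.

457(b) deferral: $4259.85 × 0.05 = $212.99
Employee pension contribution: $4259.85 × 0.0825 = $351.44
Pre-tax total = $212.99 + $351.44 = $564.43
Taxable wages = $4259.85 − $564.43 = $3695.42
Municipal income tax: $3695.42 × 0.015 = $55.43
State income tax: $3695.42 × 0.025 = $92.39
Paid family leave insurance: $4259.85 × 0.0125 = $53.25
State unemployment insurance (employee share): $4259.85 × 0.001 = $4.26
Vision insurance premium: $97.46
(Employer's $133.15 toward vision insurance premium is not withheld from the employee.)
Total deductions = $212.99 + $351.44 + $55.43 + $92.39 + $53.25 + $4.26 + $97.46 = $867.22
Net pay = $4259.85 − $867.22 = $3392.63

$3392.63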